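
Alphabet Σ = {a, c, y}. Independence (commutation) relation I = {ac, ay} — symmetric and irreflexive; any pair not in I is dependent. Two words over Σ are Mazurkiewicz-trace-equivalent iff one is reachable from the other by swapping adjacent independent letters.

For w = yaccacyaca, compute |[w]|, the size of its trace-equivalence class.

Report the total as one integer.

210

piece 0:y — minimal
piece 1:a — minimal
piece 2:c rests on {0:y}
piece 3:c rests on {2:c}
piece 4:a rests on {1:a}
piece 5:c rests on {3:c}
piece 6:y rests on {5:c}
piece 7:a rests on {4:a}
piece 8:c rests on {6:y}
piece 9:a rests on {7:a}
minimal pieces: {0:y, 1:a}
ways to finish when only these pieces remain (= sum over removing one remaining piece with nothing left below it):
  1 left: {8}→1  {9}→1
  2 left: {6,8}→1  {7,9}→1  {8,9}→2
  3 left: {4,7,9}→1  {5,6,8}→1  {6,8,9}→3  {7,8,9}→3
  4 left: {1,4,7,9}→1  {3,5,6,8}→1  {4,7,8,9}→4  {5,6,8,9}→4  {6,7,8,9}→6
  5 left: {1,4,7,8,9}→5  {2,3,5,6,8}→1  {3,5,6,8,9}→5  {4,6,7,8,9}→10  {5,6,7,8,9}→10
  6 left: {0,2,3,5,6,8}→1  {1,4,6,7,8,9}→15  {2,3,5,6,8,9}→6  {3,5,6,7,8,9}→15  {4,5,6,7,8,9}→20
  7 left: {0,2,3,5,6,8,9}→7  {1,4,5,6,7,8,9}→35  {2,3,5,6,7,8,9}→21  {3,4,5,6,7,8,9}→35
  8 left: {0,2,3,5,6,7,8,9}→28  {1,3,4,5,6,7,8,9}→70  {2,3,4,5,6,7,8,9}→56
  placing 0:y first → 126 extensions
  placing 1:a first → 84 extensions
total linear extensions = 210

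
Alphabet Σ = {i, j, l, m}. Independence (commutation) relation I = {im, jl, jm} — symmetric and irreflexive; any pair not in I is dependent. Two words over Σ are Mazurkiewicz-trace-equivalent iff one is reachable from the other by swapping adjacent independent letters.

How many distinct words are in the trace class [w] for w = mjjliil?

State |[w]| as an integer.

#0=m has no predecessor
#1=j has no predecessor
#2=j depends on [1:j]
#3=l depends on [0:m]
#4=i depends on [2:j, 3:l]
#5=i depends on [4:i]
#6=l depends on [5:i]
sources: [0:m, 1:j]
N(rest) = Σ N(rest − s) over sources s of rest; N(one piece) = 1:
  size 1 → [6]=1
  size 2 → [5,6]=1
  size 3 → [4,5,6]=1
  size 4 → [2,4,5,6]=1  [3,4,5,6]=1
  size 5 → [0,3,4,5,6]=1  [1,2,4,5,6]=1  [2,3,4,5,6]=2
  first=0(m) contributes 3
  first=1(j) contributes 3
|[w]| = 6

6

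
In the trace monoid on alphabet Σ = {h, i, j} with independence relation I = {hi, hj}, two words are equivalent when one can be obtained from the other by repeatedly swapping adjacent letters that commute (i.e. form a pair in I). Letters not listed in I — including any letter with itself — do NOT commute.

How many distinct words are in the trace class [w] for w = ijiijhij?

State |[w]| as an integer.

drop 0:i onto floor
drop 1:j onto {0:i}
drop 2:i onto {1:j}
drop 3:i onto {2:i}
drop 4:j onto {3:i}
drop 5:h onto floor
drop 6:i onto {4:j}
drop 7:j onto {6:i}
ground layer = {0:i, 5:h}
drop-orders for the pieces not yet dropped (sum over which currently-grounded one goes next):
  1 to go: {5} 1  {7} 1
  2 to go: {5,7} 2  {6,7} 1
  3 to go: {4,6,7} 1  {5,6,7} 3
  4 to go: {3,4,6,7} 1  {4,5,6,7} 4
  5 to go: {2,3,4,6,7} 1  {3,4,5,6,7} 5
  6 to go: {1,2,3,4,6,7} 1  {2,3,4,5,6,7} 6
  if 0:i drops first: 7 orders
  if 5:h drops first: 1 orders
heap linearizations: 8

8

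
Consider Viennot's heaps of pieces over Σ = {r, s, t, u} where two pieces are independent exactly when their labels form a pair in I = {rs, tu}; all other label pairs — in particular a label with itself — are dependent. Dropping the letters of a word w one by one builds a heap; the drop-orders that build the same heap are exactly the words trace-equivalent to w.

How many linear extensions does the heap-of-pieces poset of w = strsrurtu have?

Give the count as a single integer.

6

drop 0:s onto floor
drop 1:t onto {0:s}
drop 2:r onto {1:t}
drop 3:s onto {1:t}
drop 4:r onto {2:r}
drop 5:u onto {3:s, 4:r}
drop 6:r onto {5:u}
drop 7:t onto {6:r}
drop 8:u onto {6:r}
ground layer = {0:s}
drop-orders for the pieces not yet dropped (sum over which currently-grounded one goes next):
  1 to go: {7} 1  {8} 1
  2 to go: {7,8} 2
  3 to go: {6,7,8} 2
  4 to go: {5,6,7,8} 2
  5 to go: {3,5,6,7,8} 2  {4,5,6,7,8} 2
  6 to go: {2,4,5,6,7,8} 2  {3,4,5,6,7,8} 4
  7 to go: {2,3,4,5,6,7,8} 6
  if 0:s drops first: 6 orders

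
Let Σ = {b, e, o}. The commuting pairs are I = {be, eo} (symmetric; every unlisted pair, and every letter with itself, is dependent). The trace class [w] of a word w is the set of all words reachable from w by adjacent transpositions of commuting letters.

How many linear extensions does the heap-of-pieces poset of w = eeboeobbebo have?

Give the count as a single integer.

330

#0=e has no predecessor
#1=e depends on [0:e]
#2=b has no predecessor
#3=o depends on [2:b]
#4=e depends on [1:e]
#5=o depends on [3:o]
#6=b depends on [5:o]
#7=b depends on [6:b]
#8=e depends on [4:e]
#9=b depends on [7:b]
#10=o depends on [9:b]
sources: [0:e, 2:b]
N(rest) = Σ N(rest − s) over sources s of rest; N(one piece) = 1:
  size 1 → [8]=1  [10]=1
  size 2 → [4,8]=1  [8,10]=2  [9,10]=1
  size 3 → [1,4,8]=1  [4,8,10]=3  [7,9,10]=1  [8,9,10]=3
  size 4 → [0,1,4,8]=1  [1,4,8,10]=4  [4,8,9,10]=6  [6,7,9,10]=1  [7,8,9,10]=4
  size 5 → [0,1,4,8,10]=5  [1,4,8,9,10]=10  [4,7,8,9,10]=10  [5,6,7,9,10]=1  [6,7,8,9,10]=5
  size 6 → [0,1,4,8,9,10]=15  [1,4,7,8,9,10]=20  [3,5,6,7,9,10]=1  [4,6,7,8,9,10]=15  [5,6,7,8,9,10]=6
  size 7 → [0,1,4,7,8,9,10]=35  [1,4,6,7,8,9,10]=35  [2,3,5,6,7,9,10]=1  [3,5,6,7,8,9,10]=7  [4,5,6,7,8,9,10]=21
  size 8 → [0,1,4,6,7,8,9,10]=70  [1,4,5,6,7,8,9,10]=56  [2,3,5,6,7,8,9,10]=8  [3,4,5,6,7,8,9,10]=28
  size 9 → [0,1,4,5,6,7,8,9,10]=126  [1,3,4,5,6,7,8,9,10]=84  [2,3,4,5,6,7,8,9,10]=36
  first=0(e) contributes 120
  first=2(b) contributes 210
|[w]| = 330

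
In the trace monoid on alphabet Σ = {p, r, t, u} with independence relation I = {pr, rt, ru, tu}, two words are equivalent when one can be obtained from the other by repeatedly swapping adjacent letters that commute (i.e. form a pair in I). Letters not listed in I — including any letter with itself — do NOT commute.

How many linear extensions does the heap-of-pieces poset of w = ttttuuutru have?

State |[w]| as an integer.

piece 0:t — minimal
piece 1:t rests on {0:t}
piece 2:t rests on {1:t}
piece 3:t rests on {2:t}
piece 4:u — minimal
piece 5:u rests on {4:u}
piece 6:u rests on {5:u}
piece 7:t rests on {3:t}
piece 8:r — minimal
piece 9:u rests on {6:u}
minimal pieces: {0:t, 4:u, 8:r}
ways to finish when only these pieces remain (= sum over removing one remaining piece with nothing left below it):
  1 left: {7}→1  {8}→1  {9}→1
  2 left: {3,7}→1  {6,9}→1  {7,8}→2  {7,9}→2  {8,9}→2
  3 left: {2,3,7}→1  {3,7,8}→3  {3,7,9}→3  {5,6,9}→1  {6,7,9}→3  {6,8,9}→3  {7,8,9}→6
  4 left: {1,2,3,7}→1  {2,3,7,8}→4  {2,3,7,9}→4  {3,6,7,9}→6  {3,7,8,9}→12  {4,5,6,9}→1  {5,6,7,9}→4  {5,6,8,9}→4  {6,7,8,9}→12
  5 left: {0,1,2,3,7}→1  {1,2,3,7,8}→5  {1,2,3,7,9}→5  {2,3,6,7,9}→10  {2,3,7,8,9}→20  {3,5,6,7,9}→10  {3,6,7,8,9}→30  {4,5,6,7,9}→5  {4,5,6,8,9}→5  {5,6,7,8,9}→20
  6 left: {0,1,2,3,7,8}→6  {0,1,2,3,7,9}→6  {1,2,3,6,7,9}→15  {1,2,3,7,8,9}→30  {2,3,5,6,7,9}→20  {2,3,6,7,8,9}→60  {3,4,5,6,7,9}→15  {3,5,6,7,8,9}→60  {4,5,6,7,8,9}→30
  7 left: {0,1,2,3,6,7,9}→21  {0,1,2,3,7,8,9}→42  {1,2,3,5,6,7,9}→35  {1,2,3,6,7,8,9}→105  {2,3,4,5,6,7,9}→35  {2,3,5,6,7,8,9}→140  {3,4,5,6,7,8,9}→105
  8 left: {0,1,2,3,5,6,7,9}→56  {0,1,2,3,6,7,8,9}→168  {1,2,3,4,5,6,7,9}→70  {1,2,3,5,6,7,8,9}→280  {2,3,4,5,6,7,8,9}→280
  placing 0:t first → 630 extensions
  placing 4:u first → 504 extensions
  placing 8:r first → 126 extensions
total linear extensions = 1260

1260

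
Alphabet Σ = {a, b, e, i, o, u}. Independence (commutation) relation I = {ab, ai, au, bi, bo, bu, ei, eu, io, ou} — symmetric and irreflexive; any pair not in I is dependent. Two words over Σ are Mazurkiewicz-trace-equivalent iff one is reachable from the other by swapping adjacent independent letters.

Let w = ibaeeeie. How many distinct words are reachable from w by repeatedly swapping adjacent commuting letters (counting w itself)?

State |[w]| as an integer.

56

drop 0:i onto floor
drop 1:b onto floor
drop 2:a onto floor
drop 3:e onto {1:b, 2:a}
drop 4:e onto {3:e}
drop 5:e onto {4:e}
drop 6:i onto {0:i}
drop 7:e onto {5:e}
ground layer = {0:i, 1:b, 2:a}
drop-orders for the pieces not yet dropped (sum over which currently-grounded one goes next):
  1 to go: {6} 1  {7} 1
  2 to go: {0,6} 1  {5,7} 1  {6,7} 2
  3 to go: {0,6,7} 3  {4,5,7} 1  {5,6,7} 3
  4 to go: {0,5,6,7} 6  {3,4,5,7} 1  {4,5,6,7} 4
  5 to go: {0,4,5,6,7} 10  {1,3,4,5,7} 1  {2,3,4,5,7} 1  {3,4,5,6,7} 5
  6 to go: {0,3,4,5,6,7} 15  {1,2,3,4,5,7} 2  {1,3,4,5,6,7} 6  {2,3,4,5,6,7} 6
  if 0:i drops first: 14 orders
  if 1:b drops first: 21 orders
  if 2:a drops first: 21 orders
heap linearizations: 56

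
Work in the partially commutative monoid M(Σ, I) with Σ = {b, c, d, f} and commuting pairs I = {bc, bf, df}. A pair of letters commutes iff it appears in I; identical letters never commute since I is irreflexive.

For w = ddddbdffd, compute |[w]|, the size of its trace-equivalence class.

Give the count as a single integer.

36

0(d) covers ∅
1(d) covers 0:d
2(d) covers 1:d
3(d) covers 2:d
4(b) covers 3:d
5(d) covers 4:b
6(f) covers ∅
7(f) covers 6:f
8(d) covers 5:d
floor of heap: 0:d, 6:f
completions by unplaced set U, small U first (add the entries for U minus each lowest piece of U):
  |U|=1: {7}:1  {8}:1
  |U|=2: {5,8}:1  {6,7}:1  {7,8}:2
  |U|=3: {4,5,8}:1  {5,7,8}:3  {6,7,8}:3
  |U|=4: {3,4,5,8}:1  {4,5,7,8}:4  {5,6,7,8}:6
  |U|=5: {2,3,4,5,8}:1  {3,4,5,7,8}:5  {4,5,6,7,8}:10
  |U|=6: {1,2,3,4,5,8}:1  {2,3,4,5,7,8}:6  {3,4,5,6,7,8}:15
  |U|=7: {0,1,2,3,4,5,8}:1  {1,2,3,4,5,7,8}:7  {2,3,4,5,6,7,8}:21
  start at 0(d): 28
  start at 6(f): 8
sum over floor = 36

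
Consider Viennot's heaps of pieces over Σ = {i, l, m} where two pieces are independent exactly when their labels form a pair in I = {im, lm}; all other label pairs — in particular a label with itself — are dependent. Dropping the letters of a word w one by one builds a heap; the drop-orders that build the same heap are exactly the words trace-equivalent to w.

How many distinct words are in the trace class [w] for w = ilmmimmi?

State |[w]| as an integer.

drop 0:i onto floor
drop 1:l onto {0:i}
drop 2:m onto floor
drop 3:m onto {2:m}
drop 4:i onto {1:l}
drop 5:m onto {3:m}
drop 6:m onto {5:m}
drop 7:i onto {4:i}
ground layer = {0:i, 2:m}
drop-orders for the pieces not yet dropped (sum over which currently-grounded one goes next):
  1 to go: {6} 1  {7} 1
  2 to go: {4,7} 1  {5,6} 1  {6,7} 2
  3 to go: {1,4,7} 1  {3,5,6} 1  {4,6,7} 3  {5,6,7} 3
  4 to go: {0,1,4,7} 1  {1,4,6,7} 4  {2,3,5,6} 1  {3,5,6,7} 4  {4,5,6,7} 6
  5 to go: {0,1,4,6,7} 5  {1,4,5,6,7} 10  {2,3,5,6,7} 5  {3,4,5,6,7} 10
  6 to go: {0,1,4,5,6,7} 15  {1,3,4,5,6,7} 20  {2,3,4,5,6,7} 15
  if 0:i drops first: 35 orders
  if 2:m drops first: 35 orders
heap linearizations: 70

70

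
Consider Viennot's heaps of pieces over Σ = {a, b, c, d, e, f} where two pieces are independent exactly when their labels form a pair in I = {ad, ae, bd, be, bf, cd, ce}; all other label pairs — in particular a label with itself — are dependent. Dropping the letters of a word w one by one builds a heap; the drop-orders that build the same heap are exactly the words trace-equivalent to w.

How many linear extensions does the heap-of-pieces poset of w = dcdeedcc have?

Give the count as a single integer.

#0=d has no predecessor
#1=c has no predecessor
#2=d depends on [0:d]
#3=e depends on [2:d]
#4=e depends on [3:e]
#5=d depends on [4:e]
#6=c depends on [1:c]
#7=c depends on [6:c]
sources: [0:d, 1:c]
N(rest) = Σ N(rest − s) over sources s of rest; N(one piece) = 1:
  size 1 → [5]=1  [7]=1
  size 2 → [4,5]=1  [5,7]=2  [6,7]=1
  size 3 → [1,6,7]=1  [3,4,5]=1  [4,5,7]=3  [5,6,7]=3
  size 4 → [1,5,6,7]=4  [2,3,4,5]=1  [3,4,5,7]=4  [4,5,6,7]=6
  size 5 → [0,2,3,4,5]=1  [1,4,5,6,7]=10  [2,3,4,5,7]=5  [3,4,5,6,7]=10
  size 6 → [0,2,3,4,5,7]=6  [1,3,4,5,6,7]=20  [2,3,4,5,6,7]=15
  first=0(d) contributes 35
  first=1(c) contributes 21
|[w]| = 56

56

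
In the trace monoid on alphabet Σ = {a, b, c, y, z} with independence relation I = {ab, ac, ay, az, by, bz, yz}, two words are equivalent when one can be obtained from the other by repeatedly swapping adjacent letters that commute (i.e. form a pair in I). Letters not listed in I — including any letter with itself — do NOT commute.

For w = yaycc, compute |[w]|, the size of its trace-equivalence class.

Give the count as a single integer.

piece 0:y — minimal
piece 1:a — minimal
piece 2:y rests on {0:y}
piece 3:c rests on {2:y}
piece 4:c rests on {3:c}
minimal pieces: {0:y, 1:a}
ways to finish when only these pieces remain (= sum over removing one remaining piece with nothing left below it):
  1 left: {1}→1  {4}→1
  2 left: {1,4}→2  {3,4}→1
  3 left: {1,3,4}→3  {2,3,4}→1
  placing 0:y first → 4 extensions
  placing 1:a first → 1 extensions
total linear extensions = 5

5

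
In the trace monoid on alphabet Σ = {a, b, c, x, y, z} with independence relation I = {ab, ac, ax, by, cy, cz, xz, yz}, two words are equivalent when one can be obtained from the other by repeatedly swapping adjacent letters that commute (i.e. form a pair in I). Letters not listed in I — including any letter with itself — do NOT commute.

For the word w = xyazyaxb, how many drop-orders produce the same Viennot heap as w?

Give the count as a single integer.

8

piece 0:x — minimal
piece 1:y rests on {0:x}
piece 2:a rests on {1:y}
piece 3:z rests on {2:a}
piece 4:y rests on {2:a}
piece 5:a rests on {3:z, 4:y}
piece 6:x rests on {4:y}
piece 7:b rests on {3:z, 6:x}
minimal pieces: {0:x}
ways to finish when only these pieces remain (= sum over removing one remaining piece with nothing left below it):
  1 left: {5}→1  {7}→1
  2 left: {5,7}→2  {6,7}→1
  3 left: {3,5,7}→2  {5,6,7}→3
  4 left: {3,5,6,7}→5  {4,5,6,7}→3
  5 left: {3,4,5,6,7}→8
  6 left: {2,3,4,5,6,7}→8
  placing 0:x first → 8 extensions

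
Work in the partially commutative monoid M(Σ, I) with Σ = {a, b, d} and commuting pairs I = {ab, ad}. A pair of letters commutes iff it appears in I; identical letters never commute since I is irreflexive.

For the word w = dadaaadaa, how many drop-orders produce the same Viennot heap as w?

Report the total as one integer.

drop 0:d onto floor
drop 1:a onto floor
drop 2:d onto {0:d}
drop 3:a onto {1:a}
drop 4:a onto {3:a}
drop 5:a onto {4:a}
drop 6:d onto {2:d}
drop 7:a onto {5:a}
drop 8:a onto {7:a}
ground layer = {0:d, 1:a}
drop-orders for the pieces not yet dropped (sum over which currently-grounded one goes next):
  1 to go: {6} 1  {8} 1
  2 to go: {2,6} 1  {6,8} 2  {7,8} 1
  3 to go: {0,2,6} 1  {2,6,8} 3  {5,7,8} 1  {6,7,8} 3
  4 to go: {0,2,6,8} 4  {2,6,7,8} 6  {4,5,7,8} 1  {5,6,7,8} 4
  5 to go: {0,2,6,7,8} 10  {2,5,6,7,8} 10  {3,4,5,7,8} 1  {4,5,6,7,8} 5
  6 to go: {0,2,5,6,7,8} 20  {1,3,4,5,7,8} 1  {2,4,5,6,7,8} 15  {3,4,5,6,7,8} 6
  7 to go: {0,2,4,5,6,7,8} 35  {1,3,4,5,6,7,8} 7  {2,3,4,5,6,7,8} 21
  if 0:d drops first: 28 orders
  if 1:a drops first: 56 orders
heap linearizations: 84

84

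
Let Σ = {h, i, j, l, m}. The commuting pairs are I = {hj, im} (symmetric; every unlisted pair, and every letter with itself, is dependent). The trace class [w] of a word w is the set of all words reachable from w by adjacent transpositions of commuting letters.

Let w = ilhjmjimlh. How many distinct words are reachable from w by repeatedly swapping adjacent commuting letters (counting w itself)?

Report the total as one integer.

drop 0:i onto floor
drop 1:l onto {0:i}
drop 2:h onto {1:l}
drop 3:j onto {1:l}
drop 4:m onto {2:h, 3:j}
drop 5:j onto {4:m}
drop 6:i onto {5:j}
drop 7:m onto {5:j}
drop 8:l onto {6:i, 7:m}
drop 9:h onto {8:l}
ground layer = {0:i}
drop-orders for the pieces not yet dropped (sum over which currently-grounded one goes next):
  1 to go: {9} 1
  2 to go: {8,9} 1
  3 to go: {6,8,9} 1  {7,8,9} 1
  4 to go: {6,7,8,9} 2
  5 to go: {5,6,7,8,9} 2
  6 to go: {4,5,6,7,8,9} 2
  7 to go: {2,4,5,6,7,8,9} 2  {3,4,5,6,7,8,9} 2
  8 to go: {2,3,4,5,6,7,8,9} 4
  if 0:i drops first: 4 orders

4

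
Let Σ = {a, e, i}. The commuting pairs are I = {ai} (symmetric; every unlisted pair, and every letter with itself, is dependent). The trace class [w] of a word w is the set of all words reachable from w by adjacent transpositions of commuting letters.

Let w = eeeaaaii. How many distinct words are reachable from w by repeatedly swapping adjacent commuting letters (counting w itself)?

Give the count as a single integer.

0(e) covers ∅
1(e) covers 0:e
2(e) covers 1:e
3(a) covers 2:e
4(a) covers 3:a
5(a) covers 4:a
6(i) covers 2:e
7(i) covers 6:i
floor of heap: 0:e
completions by unplaced set U, small U first (add the entries for U minus each lowest piece of U):
  |U|=1: {5}:1  {7}:1
  |U|=2: {4,5}:1  {5,7}:2  {6,7}:1
  |U|=3: {3,4,5}:1  {4,5,7}:3  {5,6,7}:3
  |U|=4: {3,4,5,7}:4  {4,5,6,7}:6
  |U|=5: {3,4,5,6,7}:10
  |U|=6: {2,3,4,5,6,7}:10
  start at 0(e): 10

10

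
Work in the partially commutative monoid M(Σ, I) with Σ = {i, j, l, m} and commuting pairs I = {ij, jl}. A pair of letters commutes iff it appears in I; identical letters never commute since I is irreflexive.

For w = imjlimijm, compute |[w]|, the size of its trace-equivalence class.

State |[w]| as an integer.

6

0(i) covers ∅
1(m) covers 0:i
2(j) covers 1:m
3(l) covers 1:m
4(i) covers 3:l
5(m) covers 2:j, 4:i
6(i) covers 5:m
7(j) covers 5:m
8(m) covers 6:i, 7:j
floor of heap: 0:i
completions by unplaced set U, small U first (add the entries for U minus each lowest piece of U):
  |U|=1: {8}:1
  |U|=2: {6,8}:1  {7,8}:1
  |U|=3: {6,7,8}:2
  |U|=4: {5,6,7,8}:2
  |U|=5: {2,5,6,7,8}:2  {4,5,6,7,8}:2
  |U|=6: {2,4,5,6,7,8}:4  {3,4,5,6,7,8}:2
  |U|=7: {2,3,4,5,6,7,8}:6
  start at 0(i): 6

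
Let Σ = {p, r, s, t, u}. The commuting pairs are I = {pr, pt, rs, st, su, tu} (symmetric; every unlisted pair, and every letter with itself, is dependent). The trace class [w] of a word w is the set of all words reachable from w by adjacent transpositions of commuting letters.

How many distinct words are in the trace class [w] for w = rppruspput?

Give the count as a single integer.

100

#0=r has no predecessor
#1=p has no predecessor
#2=p depends on [1:p]
#3=r depends on [0:r]
#4=u depends on [2:p, 3:r]
#5=s depends on [2:p]
#6=p depends on [4:u, 5:s]
#7=p depends on [6:p]
#8=u depends on [7:p]
#9=t depends on [3:r]
sources: [0:r, 1:p]
N(rest) = Σ N(rest − s) over sources s of rest; N(one piece) = 1:
  size 1 → [8]=1  [9]=1
  size 2 → [7,8]=1  [8,9]=2
  size 3 → [6,7,8]=1  [7,8,9]=3
  size 4 → [4,6,7,8]=1  [5,6,7,8]=1  [6,7,8,9]=4
  size 5 → [4,5,6,7,8]=2  [4,6,7,8,9]=5  [5,6,7,8,9]=5
  size 6 → [2,4,5,6,7,8]=2  [3,4,6,7,8,9]=5  [4,5,6,7,8,9]=12
  size 7 → [0,3,4,6,7,8,9]=5  [1,2,4,5,6,7,8]=2  [2,4,5,6,7,8,9]=14  [3,4,5,6,7,8,9]=17
  size 8 → [0,3,4,5,6,7,8,9]=22  [1,2,4,5,6,7,8,9]=16  [2,3,4,5,6,7,8,9]=31
  first=0(r) contributes 47
  first=1(p) contributes 53
|[w]| = 100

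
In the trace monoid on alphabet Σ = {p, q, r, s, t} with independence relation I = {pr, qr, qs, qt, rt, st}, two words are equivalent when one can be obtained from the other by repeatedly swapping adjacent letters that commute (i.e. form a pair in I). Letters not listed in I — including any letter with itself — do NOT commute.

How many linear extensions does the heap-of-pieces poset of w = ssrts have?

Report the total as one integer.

5

piece 0:s — minimal
piece 1:s rests on {0:s}
piece 2:r rests on {1:s}
piece 3:t — minimal
piece 4:s rests on {2:r}
minimal pieces: {0:s, 3:t}
ways to finish when only these pieces remain (= sum over removing one remaining piece with nothing left below it):
  1 left: {3}→1  {4}→1
  2 left: {2,4}→1  {3,4}→2
  3 left: {1,2,4}→1  {2,3,4}→3
  placing 0:s first → 4 extensions
  placing 3:t first → 1 extensions
total linear extensions = 5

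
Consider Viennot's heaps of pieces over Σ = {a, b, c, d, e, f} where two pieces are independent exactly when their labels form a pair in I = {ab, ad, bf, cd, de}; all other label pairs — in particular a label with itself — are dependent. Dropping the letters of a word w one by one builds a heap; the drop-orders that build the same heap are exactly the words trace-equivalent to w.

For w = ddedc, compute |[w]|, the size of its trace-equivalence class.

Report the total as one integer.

10

piece 0:d — minimal
piece 1:d rests on {0:d}
piece 2:e — minimal
piece 3:d rests on {1:d}
piece 4:c rests on {2:e}
minimal pieces: {0:d, 2:e}
ways to finish when only these pieces remain (= sum over removing one remaining piece with nothing left below it):
  1 left: {3}→1  {4}→1
  2 left: {1,3}→1  {2,4}→1  {3,4}→2
  3 left: {0,1,3}→1  {1,3,4}→3  {2,3,4}→3
  placing 0:d first → 6 extensions
  placing 2:e first → 4 extensions
total linear extensions = 10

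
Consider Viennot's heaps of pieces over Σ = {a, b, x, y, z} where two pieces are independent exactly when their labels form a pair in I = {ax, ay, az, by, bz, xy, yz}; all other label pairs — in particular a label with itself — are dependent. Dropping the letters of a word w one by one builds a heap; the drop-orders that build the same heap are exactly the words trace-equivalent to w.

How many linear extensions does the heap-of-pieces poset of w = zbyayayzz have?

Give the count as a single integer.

#0=z has no predecessor
#1=b has no predecessor
#2=y has no predecessor
#3=a depends on [1:b]
#4=y depends on [2:y]
#5=a depends on [3:a]
#6=y depends on [4:y]
#7=z depends on [0:z]
#8=z depends on [7:z]
sources: [0:z, 1:b, 2:y]
N(rest) = Σ N(rest − s) over sources s of rest; N(one piece) = 1:
  size 1 → [5]=1  [6]=1  [8]=1
  size 2 → [3,5]=1  [4,6]=1  [5,6]=2  [5,8]=2  [6,8]=2  [7,8]=1
  size 3 → [0,7,8]=1  [1,3,5]=1  [2,4,6]=1  [3,5,6]=3  [3,5,8]=3  [4,5,6]=3  [4,6,8]=3  [5,6,8]=6  [5,7,8]=3  [6,7,8]=3
  size 4 → [0,5,7,8]=4  [0,6,7,8]=4  [1,3,5,6]=4  [1,3,5,8]=4  [2,4,5,6]=4  [2,4,6,8]=4  [3,4,5,6]=6  [3,5,6,8]=12  [3,5,7,8]=6  [4,5,6,8]=12  [4,6,7,8]=6  [5,6,7,8]=12
  size 5 → [0,3,5,7,8]=10  [0,4,6,7,8]=10  [0,5,6,7,8]=20  [1,3,4,5,6]=10  [1,3,5,6,8]=20  [1,3,5,7,8]=10  [2,3,4,5,6]=10  [2,4,5,6,8]=20  [2,4,6,7,8]=10  [3,4,5,6,8]=30  [3,5,6,7,8]=30  [4,5,6,7,8]=30
  size 6 → [0,1,3,5,7,8]=20  [0,2,4,6,7,8]=20  [0,3,5,6,7,8]=60  [0,4,5,6,7,8]=60  [1,2,3,4,5,6]=20  [1,3,4,5,6,8]=60  [1,3,5,6,7,8]=60  [2,3,4,5,6,8]=60  [2,4,5,6,7,8]=60  [3,4,5,6,7,8]=90
  size 7 → [0,1,3,5,6,7,8]=140  [0,2,4,5,6,7,8]=140  [0,3,4,5,6,7,8]=210  [1,2,3,4,5,6,8]=140  [1,3,4,5,6,7,8]=210  [2,3,4,5,6,7,8]=210
  first=0(z) contributes 560
  first=1(b) contributes 560
  first=2(y) contributes 560
|[w]| = 1680

1680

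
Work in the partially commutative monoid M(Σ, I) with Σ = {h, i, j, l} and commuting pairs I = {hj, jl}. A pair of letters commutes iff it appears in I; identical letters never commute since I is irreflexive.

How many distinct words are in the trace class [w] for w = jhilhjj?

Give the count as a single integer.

0(j) covers ∅
1(h) covers ∅
2(i) covers 0:j, 1:h
3(l) covers 2:i
4(h) covers 3:l
5(j) covers 2:i
6(j) covers 5:j
floor of heap: 0:j, 1:h
completions by unplaced set U, small U first (add the entries for U minus each lowest piece of U):
  |U|=1: {4}:1  {6}:1
  |U|=2: {3,4}:1  {4,6}:2  {5,6}:1
  |U|=3: {3,4,6}:3  {4,5,6}:3
  |U|=4: {3,4,5,6}:6
  |U|=5: {2,3,4,5,6}:6
  start at 0(j): 6
  start at 1(h): 6
sum over floor = 12

12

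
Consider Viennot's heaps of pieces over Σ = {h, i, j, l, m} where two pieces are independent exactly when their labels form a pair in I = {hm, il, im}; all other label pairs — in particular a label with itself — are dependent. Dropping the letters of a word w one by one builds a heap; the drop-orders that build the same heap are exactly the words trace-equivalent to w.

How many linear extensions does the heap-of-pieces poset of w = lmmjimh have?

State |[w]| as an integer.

3

piece 0:l — minimal
piece 1:m rests on {0:l}
piece 2:m rests on {1:m}
piece 3:j rests on {2:m}
piece 4:i rests on {3:j}
piece 5:m rests on {3:j}
piece 6:h rests on {4:i}
minimal pieces: {0:l}
ways to finish when only these pieces remain (= sum over removing one remaining piece with nothing left below it):
  1 left: {5}→1  {6}→1
  2 left: {4,6}→1  {5,6}→2
  3 left: {4,5,6}→3
  4 left: {3,4,5,6}→3
  5 left: {2,3,4,5,6}→3
  placing 0:l first → 3 extensions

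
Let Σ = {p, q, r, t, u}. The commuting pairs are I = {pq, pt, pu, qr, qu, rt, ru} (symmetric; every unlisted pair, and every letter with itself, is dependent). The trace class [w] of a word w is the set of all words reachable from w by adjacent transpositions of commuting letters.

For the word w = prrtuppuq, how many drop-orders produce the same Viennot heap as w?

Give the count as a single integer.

#0=p has no predecessor
#1=r depends on [0:p]
#2=r depends on [1:r]
#3=t has no predecessor
#4=u depends on [3:t]
#5=p depends on [2:r]
#6=p depends on [5:p]
#7=u depends on [4:u]
#8=q depends on [3:t]
sources: [0:p, 3:t]
N(rest) = Σ N(rest − s) over sources s of rest; N(one piece) = 1:
  size 1 → [6]=1  [7]=1  [8]=1
  size 2 → [4,7]=1  [5,6]=1  [6,7]=2  [6,8]=2  [7,8]=2
  size 3 → [2,5,6]=1  [4,6,7]=3  [4,7,8]=3  [5,6,7]=3  [5,6,8]=3  [6,7,8]=6
  size 4 → [1,2,5,6]=1  [2,5,6,7]=4  [2,5,6,8]=4  [3,4,7,8]=3  [4,5,6,7]=6  [4,6,7,8]=12  [5,6,7,8]=12
  size 5 → [0,1,2,5,6]=1  [1,2,5,6,7]=5  [1,2,5,6,8]=5  [2,4,5,6,7]=10  [2,5,6,7,8]=20  [3,4,6,7,8]=15  [4,5,6,7,8]=30
  size 6 → [0,1,2,5,6,7]=6  [0,1,2,5,6,8]=6  [1,2,4,5,6,7]=15  [1,2,5,6,7,8]=30  [2,4,5,6,7,8]=60  [3,4,5,6,7,8]=45
  size 7 → [0,1,2,4,5,6,7]=21  [0,1,2,5,6,7,8]=42  [1,2,4,5,6,7,8]=105  [2,3,4,5,6,7,8]=105
  first=0(p) contributes 210
  first=3(t) contributes 168
|[w]| = 378

378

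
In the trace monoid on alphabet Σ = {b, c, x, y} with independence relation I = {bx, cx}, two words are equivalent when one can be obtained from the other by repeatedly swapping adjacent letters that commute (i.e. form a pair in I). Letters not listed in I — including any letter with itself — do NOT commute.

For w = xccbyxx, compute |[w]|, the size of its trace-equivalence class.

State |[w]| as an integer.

0(x) covers ∅
1(c) covers ∅
2(c) covers 1:c
3(b) covers 2:c
4(y) covers 0:x, 3:b
5(x) covers 4:y
6(x) covers 5:x
floor of heap: 0:x, 1:c
completions by unplaced set U, small U first (add the entries for U minus each lowest piece of U):
  |U|=1: {6}:1
  |U|=2: {5,6}:1
  |U|=3: {4,5,6}:1
  |U|=4: {0,4,5,6}:1  {3,4,5,6}:1
  |U|=5: {0,3,4,5,6}:2  {2,3,4,5,6}:1
  start at 0(x): 1
  start at 1(c): 3
sum over floor = 4

4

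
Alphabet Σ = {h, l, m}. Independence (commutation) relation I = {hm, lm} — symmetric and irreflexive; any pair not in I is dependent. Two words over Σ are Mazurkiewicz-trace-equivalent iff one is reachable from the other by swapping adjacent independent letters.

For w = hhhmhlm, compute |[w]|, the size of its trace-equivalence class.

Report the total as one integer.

#0=h has no predecessor
#1=h depends on [0:h]
#2=h depends on [1:h]
#3=m has no predecessor
#4=h depends on [2:h]
#5=l depends on [4:h]
#6=m depends on [3:m]
sources: [0:h, 3:m]
N(rest) = Σ N(rest − s) over sources s of rest; N(one piece) = 1:
  size 1 → [5]=1  [6]=1
  size 2 → [3,6]=1  [4,5]=1  [5,6]=2
  size 3 → [2,4,5]=1  [3,5,6]=3  [4,5,6]=3
  size 4 → [1,2,4,5]=1  [2,4,5,6]=4  [3,4,5,6]=6
  size 5 → [0,1,2,4,5]=1  [1,2,4,5,6]=5  [2,3,4,5,6]=10
  first=0(h) contributes 15
  first=3(m) contributes 6
|[w]| = 21

21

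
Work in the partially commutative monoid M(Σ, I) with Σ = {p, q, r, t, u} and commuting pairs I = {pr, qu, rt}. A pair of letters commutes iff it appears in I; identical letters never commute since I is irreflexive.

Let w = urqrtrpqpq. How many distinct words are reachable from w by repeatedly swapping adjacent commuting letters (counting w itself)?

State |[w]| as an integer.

drop 0:u onto floor
drop 1:r onto {0:u}
drop 2:q onto {1:r}
drop 3:r onto {2:q}
drop 4:t onto {2:q}
drop 5:r onto {3:r}
drop 6:p onto {4:t}
drop 7:q onto {5:r, 6:p}
drop 8:p onto {7:q}
drop 9:q onto {8:p}
ground layer = {0:u}
drop-orders for the pieces not yet dropped (sum over which currently-grounded one goes next):
  1 to go: {9} 1
  2 to go: {8,9} 1
  3 to go: {7,8,9} 1
  4 to go: {5,7,8,9} 1  {6,7,8,9} 1
  5 to go: {3,5,7,8,9} 1  {4,6,7,8,9} 1  {5,6,7,8,9} 2
  6 to go: {3,5,6,7,8,9} 3  {4,5,6,7,8,9} 3
  7 to go: {3,4,5,6,7,8,9} 6
  8 to go: {2,3,4,5,6,7,8,9} 6
  if 0:u drops first: 6 orders

6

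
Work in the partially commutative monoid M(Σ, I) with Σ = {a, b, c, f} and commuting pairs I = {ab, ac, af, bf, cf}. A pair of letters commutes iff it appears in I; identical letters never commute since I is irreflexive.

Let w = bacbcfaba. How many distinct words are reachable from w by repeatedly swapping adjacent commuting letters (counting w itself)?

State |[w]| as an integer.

0(b) covers ∅
1(a) covers ∅
2(c) covers 0:b
3(b) covers 2:c
4(c) covers 3:b
5(f) covers ∅
6(a) covers 1:a
7(b) covers 4:c
8(a) covers 6:a
floor of heap: 0:b, 1:a, 5:f
completions by unplaced set U, small U first (add the entries for U minus each lowest piece of U):
  |U|=1: {5}:1  {7}:1  {8}:1
  |U|=2: {4,7}:1  {5,7}:2  {5,8}:2  {6,8}:1  {7,8}:2
  |U|=3: {1,6,8}:1  {3,4,7}:1  {4,5,7}:3  {4,7,8}:3  {5,6,8}:3  {5,7,8}:6  {6,7,8}:3
  |U|=4: {1,5,6,8}:4  {1,6,7,8}:4  {2,3,4,7}:1  {3,4,5,7}:4  {3,4,7,8}:4  {4,5,7,8}:12  {4,6,7,8}:6  {5,6,7,8}:12
  |U|=5: {0,2,3,4,7}:1  {1,4,6,7,8}:10  {1,5,6,7,8}:20  {2,3,4,5,7}:5  {2,3,4,7,8}:5  {3,4,5,7,8}:20  {3,4,6,7,8}:10  {4,5,6,7,8}:30
  |U|=6: {0,2,3,4,5,7}:6  {0,2,3,4,7,8}:6  {1,3,4,6,7,8}:20  {1,4,5,6,7,8}:60  {2,3,4,5,7,8}:30  {2,3,4,6,7,8}:15  {3,4,5,6,7,8}:60
  |U|=7: {0,2,3,4,5,7,8}:42  {0,2,3,4,6,7,8}:21  {1,2,3,4,6,7,8}:35  {1,3,4,5,6,7,8}:140  {2,3,4,5,6,7,8}:105
  start at 0(b): 280
  start at 1(a): 168
  start at 5(f): 56
sum over floor = 504

504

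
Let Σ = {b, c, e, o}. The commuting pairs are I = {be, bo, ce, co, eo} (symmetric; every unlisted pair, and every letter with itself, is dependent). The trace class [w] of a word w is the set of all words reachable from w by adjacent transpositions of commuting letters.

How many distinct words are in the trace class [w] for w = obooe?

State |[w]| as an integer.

20

drop 0:o onto floor
drop 1:b onto floor
drop 2:o onto {0:o}
drop 3:o onto {2:o}
drop 4:e onto floor
ground layer = {0:o, 1:b, 4:e}
drop-orders for the pieces not yet dropped (sum over which currently-grounded one goes next):
  1 to go: {1} 1  {3} 1  {4} 1
  2 to go: {1,3} 2  {1,4} 2  {2,3} 1  {3,4} 2
  3 to go: {0,2,3} 1  {1,2,3} 3  {1,3,4} 6  {2,3,4} 3
  if 0:o drops first: 12 orders
  if 1:b drops first: 4 orders
  if 4:e drops first: 4 orders
heap linearizations: 20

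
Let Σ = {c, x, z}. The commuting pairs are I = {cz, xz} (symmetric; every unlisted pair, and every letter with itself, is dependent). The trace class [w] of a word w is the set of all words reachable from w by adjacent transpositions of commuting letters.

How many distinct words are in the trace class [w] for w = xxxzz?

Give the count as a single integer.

10

drop 0:x onto floor
drop 1:x onto {0:x}
drop 2:x onto {1:x}
drop 3:z onto floor
drop 4:z onto {3:z}
ground layer = {0:x, 3:z}
drop-orders for the pieces not yet dropped (sum over which currently-grounded one goes next):
  1 to go: {2} 1  {4} 1
  2 to go: {1,2} 1  {2,4} 2  {3,4} 1
  3 to go: {0,1,2} 1  {1,2,4} 3  {2,3,4} 3
  if 0:x drops first: 6 orders
  if 3:z drops first: 4 orders
heap linearizations: 10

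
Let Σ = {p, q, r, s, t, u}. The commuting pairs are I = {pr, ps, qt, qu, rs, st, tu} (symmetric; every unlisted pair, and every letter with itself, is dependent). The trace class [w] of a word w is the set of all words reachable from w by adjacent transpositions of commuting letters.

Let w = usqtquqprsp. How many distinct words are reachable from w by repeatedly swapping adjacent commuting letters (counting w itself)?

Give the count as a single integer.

0(u) covers ∅
1(s) covers 0:u
2(q) covers 1:s
3(t) covers ∅
4(q) covers 2:q
5(u) covers 1:s
6(q) covers 4:q
7(p) covers 3:t, 5:u, 6:q
8(r) covers 3:t, 5:u, 6:q
9(s) covers 5:u, 6:q
10(p) covers 7:p
floor of heap: 0:u, 3:t
completions by unplaced set U, small U first (add the entries for U minus each lowest piece of U):
  |U|=1: {8}:1  {9}:1  {10}:1
  |U|=2: {7,10}:1  {8,9}:2  {8,10}:2  {9,10}:2
  |U|=3: {7,8,10}:3  {7,9,10}:3  {8,9,10}:6
  |U|=4: {3,7,8,10}:3  {7,8,9,10}:12
  |U|=5: {3,7,8,9,10}:15  {5,7,8,9,10}:12  {6,7,8,9,10}:12
  |U|=6: {3,5,7,8,9,10}:27  {3,6,7,8,9,10}:27  {4,6,7,8,9,10}:12  {5,6,7,8,9,10}:24
  |U|=7: {2,4,6,7,8,9,10}:12  {3,4,6,7,8,9,10}:39  {3,5,6,7,8,9,10}:78  {4,5,6,7,8,9,10}:36
  |U|=8: {2,3,4,6,7,8,9,10}:51  {2,4,5,6,7,8,9,10}:48  {3,4,5,6,7,8,9,10}:153
  |U|=9: {1,2,4,5,6,7,8,9,10}:48  {2,3,4,5,6,7,8,9,10}:252
  start at 0(u): 300
  start at 3(t): 48
sum over floor = 348

348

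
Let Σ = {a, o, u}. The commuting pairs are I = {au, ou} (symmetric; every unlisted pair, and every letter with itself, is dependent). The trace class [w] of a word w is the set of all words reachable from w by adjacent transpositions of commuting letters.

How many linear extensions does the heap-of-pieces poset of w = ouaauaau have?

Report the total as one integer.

56

0(o) covers ∅
1(u) covers ∅
2(a) covers 0:o
3(a) covers 2:a
4(u) covers 1:u
5(a) covers 3:a
6(a) covers 5:a
7(u) covers 4:u
floor of heap: 0:o, 1:u
completions by unplaced set U, small U first (add the entries for U minus each lowest piece of U):
  |U|=1: {6}:1  {7}:1
  |U|=2: {4,7}:1  {5,6}:1  {6,7}:2
  |U|=3: {1,4,7}:1  {3,5,6}:1  {4,6,7}:3  {5,6,7}:3
  |U|=4: {1,4,6,7}:4  {2,3,5,6}:1  {3,5,6,7}:4  {4,5,6,7}:6
  |U|=5: {0,2,3,5,6}:1  {1,4,5,6,7}:10  {2,3,5,6,7}:5  {3,4,5,6,7}:10
  |U|=6: {0,2,3,5,6,7}:6  {1,3,4,5,6,7}:20  {2,3,4,5,6,7}:15
  start at 0(o): 35
  start at 1(u): 21
sum over floor = 56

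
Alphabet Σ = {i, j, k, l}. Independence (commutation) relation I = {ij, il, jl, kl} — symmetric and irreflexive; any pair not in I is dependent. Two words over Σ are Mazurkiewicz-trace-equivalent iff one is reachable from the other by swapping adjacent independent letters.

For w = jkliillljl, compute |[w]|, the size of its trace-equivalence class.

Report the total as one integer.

756

0(j) covers ∅
1(k) covers 0:j
2(l) covers ∅
3(i) covers 1:k
4(i) covers 3:i
5(l) covers 2:l
6(l) covers 5:l
7(l) covers 6:l
8(j) covers 1:k
9(l) covers 7:l
floor of heap: 0:j, 2:l
completions by unplaced set U, small U first (add the entries for U minus each lowest piece of U):
  |U|=1: {4}:1  {8}:1  {9}:1
  |U|=2: {3,4}:1  {4,8}:2  {4,9}:2  {7,9}:1  {8,9}:2
  |U|=3: {3,4,8}:3  {3,4,9}:3  {4,7,9}:3  {4,8,9}:6  {6,7,9}:1  {7,8,9}:3
  |U|=4: {1,3,4,8}:3  {3,4,7,9}:6  {3,4,8,9}:12  {4,6,7,9}:4  {4,7,8,9}:12  {5,6,7,9}:1  {6,7,8,9}:4
  |U|=5: {0,1,3,4,8}:3  {1,3,4,8,9}:15  {2,5,6,7,9}:1  {3,4,6,7,9}:10  {3,4,7,8,9}:30  {4,5,6,7,9}:5  {4,6,7,8,9}:20  {5,6,7,8,9}:5
  |U|=6: {0,1,3,4,8,9}:18  {1,3,4,7,8,9}:45  {2,4,5,6,7,9}:6  {2,5,6,7,8,9}:6  {3,4,5,6,7,9}:15  {3,4,6,7,8,9}:60  {4,5,6,7,8,9}:30
  |U|=7: {0,1,3,4,7,8,9}:63  {1,3,4,6,7,8,9}:105  {2,3,4,5,6,7,9}:21  {2,4,5,6,7,8,9}:42  {3,4,5,6,7,8,9}:105
  |U|=8: {0,1,3,4,6,7,8,9}:168  {1,3,4,5,6,7,8,9}:210  {2,3,4,5,6,7,8,9}:168
  start at 0(j): 378
  start at 2(l): 378
sum over floor = 756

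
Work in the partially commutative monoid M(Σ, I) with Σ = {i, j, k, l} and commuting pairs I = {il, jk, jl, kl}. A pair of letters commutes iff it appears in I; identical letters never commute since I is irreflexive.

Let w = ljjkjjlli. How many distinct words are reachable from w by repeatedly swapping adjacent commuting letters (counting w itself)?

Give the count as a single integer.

420

#0=l has no predecessor
#1=j has no predecessor
#2=j depends on [1:j]
#3=k has no predecessor
#4=j depends on [2:j]
#5=j depends on [4:j]
#6=l depends on [0:l]
#7=l depends on [6:l]
#8=i depends on [3:k, 5:j]
sources: [0:l, 1:j, 3:k]
N(rest) = Σ N(rest − s) over sources s of rest; N(one piece) = 1:
  size 1 → [7]=1  [8]=1
  size 2 → [3,8]=1  [5,8]=1  [6,7]=1  [7,8]=2
  size 3 → [0,6,7]=1  [3,5,8]=2  [3,7,8]=3  [4,5,8]=1  [5,7,8]=3  [6,7,8]=3
  size 4 → [0,6,7,8]=4  [2,4,5,8]=1  [3,4,5,8]=3  [3,5,7,8]=8  [3,6,7,8]=6  [4,5,7,8]=4  [5,6,7,8]=6
  size 5 → [0,3,6,7,8]=10  [0,5,6,7,8]=10  [1,2,4,5,8]=1  [2,3,4,5,8]=4  [2,4,5,7,8]=5  [3,4,5,7,8]=15  [3,5,6,7,8]=20  [4,5,6,7,8]=10
  size 6 → [0,3,5,6,7,8]=40  [0,4,5,6,7,8]=20  [1,2,3,4,5,8]=5  [1,2,4,5,7,8]=6  [2,3,4,5,7,8]=24  [2,4,5,6,7,8]=15  [3,4,5,6,7,8]=45
  size 7 → [0,2,4,5,6,7,8]=35  [0,3,4,5,6,7,8]=105  [1,2,3,4,5,7,8]=35  [1,2,4,5,6,7,8]=21  [2,3,4,5,6,7,8]=84
  first=0(l) contributes 140
  first=1(j) contributes 224
  first=3(k) contributes 56
|[w]| = 420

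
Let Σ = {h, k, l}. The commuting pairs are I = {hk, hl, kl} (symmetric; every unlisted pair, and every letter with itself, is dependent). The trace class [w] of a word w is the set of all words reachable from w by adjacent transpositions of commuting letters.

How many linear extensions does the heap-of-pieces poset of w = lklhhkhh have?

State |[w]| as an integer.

420

drop 0:l onto floor
drop 1:k onto floor
drop 2:l onto {0:l}
drop 3:h onto floor
drop 4:h onto {3:h}
drop 5:k onto {1:k}
drop 6:h onto {4:h}
drop 7:h onto {6:h}
ground layer = {0:l, 1:k, 3:h}
drop-orders for the pieces not yet dropped (sum over which currently-grounded one goes next):
  1 to go: {2} 1  {5} 1  {7} 1
  2 to go: {0,2} 1  {1,5} 1  {2,5} 2  {2,7} 2  {5,7} 2  {6,7} 1
  3 to go: {0,2,5} 3  {0,2,7} 3  {1,2,5} 3  {1,5,7} 3  {2,5,7} 6  {2,6,7} 3  {4,6,7} 1  {5,6,7} 3
  4 to go: {0,1,2,5} 6  {0,2,5,7} 12  {0,2,6,7} 6  {1,2,5,7} 12  {1,5,6,7} 6  {2,4,6,7} 4  {2,5,6,7} 12  {3,4,6,7} 1  {4,5,6,7} 4
  5 to go: {0,1,2,5,7} 30  {0,2,4,6,7} 10  {0,2,5,6,7} 30  {1,2,5,6,7} 30  {1,4,5,6,7} 10  {2,3,4,6,7} 5  {2,4,5,6,7} 20  {3,4,5,6,7} 5
  6 to go: {0,1,2,5,6,7} 90  {0,2,3,4,6,7} 15  {0,2,4,5,6,7} 60  {1,2,4,5,6,7} 60  {1,3,4,5,6,7} 15  {2,3,4,5,6,7} 30
  if 0:l drops first: 105 orders
  if 1:k drops first: 105 orders
  if 3:h drops first: 210 orders
heap linearizations: 420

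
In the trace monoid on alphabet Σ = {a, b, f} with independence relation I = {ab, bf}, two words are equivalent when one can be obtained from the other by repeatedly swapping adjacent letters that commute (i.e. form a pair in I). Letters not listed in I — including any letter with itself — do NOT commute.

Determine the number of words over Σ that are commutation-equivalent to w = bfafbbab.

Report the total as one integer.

70

#0=b has no predecessor
#1=f has no predecessor
#2=a depends on [1:f]
#3=f depends on [2:a]
#4=b depends on [0:b]
#5=b depends on [4:b]
#6=a depends on [3:f]
#7=b depends on [5:b]
sources: [0:b, 1:f]
N(rest) = Σ N(rest − s) over sources s of rest; N(one piece) = 1:
  size 1 → [6]=1  [7]=1
  size 2 → [3,6]=1  [5,7]=1  [6,7]=2
  size 3 → [2,3,6]=1  [3,6,7]=3  [4,5,7]=1  [5,6,7]=3
  size 4 → [0,4,5,7]=1  [1,2,3,6]=1  [2,3,6,7]=4  [3,5,6,7]=6  [4,5,6,7]=4
  size 5 → [0,4,5,6,7]=5  [1,2,3,6,7]=5  [2,3,5,6,7]=10  [3,4,5,6,7]=10
  size 6 → [0,3,4,5,6,7]=15  [1,2,3,5,6,7]=15  [2,3,4,5,6,7]=20
  first=0(b) contributes 35
  first=1(f) contributes 35
|[w]| = 70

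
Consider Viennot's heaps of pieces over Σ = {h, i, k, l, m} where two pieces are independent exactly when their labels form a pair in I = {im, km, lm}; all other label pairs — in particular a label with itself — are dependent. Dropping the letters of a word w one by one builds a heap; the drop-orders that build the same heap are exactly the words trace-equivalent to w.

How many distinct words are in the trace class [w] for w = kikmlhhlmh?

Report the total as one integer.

0(k) covers ∅
1(i) covers 0:k
2(k) covers 1:i
3(m) covers ∅
4(l) covers 2:k
5(h) covers 3:m, 4:l
6(h) covers 5:h
7(l) covers 6:h
8(m) covers 6:h
9(h) covers 7:l, 8:m
floor of heap: 0:k, 3:m
completions by unplaced set U, small U first (add the entries for U minus each lowest piece of U):
  |U|=1: {9}:1
  |U|=2: {7,9}:1  {8,9}:1
  |U|=3: {7,8,9}:2
  |U|=4: {6,7,8,9}:2
  |U|=5: {5,6,7,8,9}:2
  |U|=6: {3,5,6,7,8,9}:2  {4,5,6,7,8,9}:2
  |U|=7: {2,4,5,6,7,8,9}:2  {3,4,5,6,7,8,9}:4
  |U|=8: {1,2,4,5,6,7,8,9}:2  {2,3,4,5,6,7,8,9}:6
  start at 0(k): 8
  start at 3(m): 2
sum over floor = 10

10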